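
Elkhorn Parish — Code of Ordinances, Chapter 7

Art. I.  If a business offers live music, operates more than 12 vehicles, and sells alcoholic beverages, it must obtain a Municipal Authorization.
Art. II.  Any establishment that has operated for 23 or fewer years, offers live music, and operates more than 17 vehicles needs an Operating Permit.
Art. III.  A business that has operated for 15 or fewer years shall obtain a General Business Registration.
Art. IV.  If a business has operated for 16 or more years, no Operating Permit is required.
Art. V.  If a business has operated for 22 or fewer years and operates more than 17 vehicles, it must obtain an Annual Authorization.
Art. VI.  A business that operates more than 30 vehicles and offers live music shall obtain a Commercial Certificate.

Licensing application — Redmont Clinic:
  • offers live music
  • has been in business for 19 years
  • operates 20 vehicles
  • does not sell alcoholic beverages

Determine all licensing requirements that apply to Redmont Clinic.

Annual Authorization

Art. I. offers live music; vehicles 20 > 12; does not sell alcoholic beverages → Municipal Authorization not required.
Art. II. years in business 19 ≤ 23; offers live music; vehicles 20 > 17 → Operating Permit required.
Art. III. years in business 19 > 15 → General Business Registration not required.
Art. IV. years in business 19 ≥ 16 → exempt from Operating Permit.
Art. V. years in business 19 ≤ 22; vehicles 20 > 17 → Annual Authorization required.
Art. VI. vehicles 20 ≤ 30; offers live music → Commercial Certificate not required.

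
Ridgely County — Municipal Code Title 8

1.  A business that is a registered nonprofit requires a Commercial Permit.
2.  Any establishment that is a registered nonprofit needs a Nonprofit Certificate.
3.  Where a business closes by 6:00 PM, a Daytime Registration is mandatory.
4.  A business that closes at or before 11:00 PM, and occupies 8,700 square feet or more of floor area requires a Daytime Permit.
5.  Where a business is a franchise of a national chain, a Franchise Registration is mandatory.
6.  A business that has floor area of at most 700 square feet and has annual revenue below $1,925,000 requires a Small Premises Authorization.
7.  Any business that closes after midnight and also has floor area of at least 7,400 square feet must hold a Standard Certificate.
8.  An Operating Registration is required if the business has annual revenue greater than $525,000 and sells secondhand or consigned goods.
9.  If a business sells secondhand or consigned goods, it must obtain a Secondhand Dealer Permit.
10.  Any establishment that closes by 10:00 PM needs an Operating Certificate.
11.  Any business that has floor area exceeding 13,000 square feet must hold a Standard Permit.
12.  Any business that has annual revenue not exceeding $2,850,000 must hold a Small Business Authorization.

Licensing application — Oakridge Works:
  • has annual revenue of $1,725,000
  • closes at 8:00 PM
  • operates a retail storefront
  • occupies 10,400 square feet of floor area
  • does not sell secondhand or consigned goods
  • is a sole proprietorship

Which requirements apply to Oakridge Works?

Daytime Permit, Operating Certificate, Small Business Authorization

1. is a sole proprietorship (not: is a registered nonprofit) → Commercial Permit not required.
2. is a sole proprietorship (not: is a registered nonprofit) → Nonprofit Certificate not required.
3. closes 8:00 PM, after 6:00 PM → Daytime Registration not required.
4. closes 8:00 PM, at/before 11:00 PM; floor area 10,400 square feet ≥ 8,700 square feet → Daytime Permit required.
5. is a sole proprietorship (not: is a franchise of a national chain) → Franchise Registration not required.
6. floor area 10,400 square feet > 700 square feet; revenue $1,725,000 < $1,925,000 → Small Premises Authorization not required.
7. closes 8:00 PM, at/before midnight; floor area 10,400 square feet ≥ 7,400 square feet → Standard Certificate not required.
8. revenue $1,725,000 > $525,000; does not sell secondhand or consigned goods → Operating Registration not required.
9. does not sell secondhand or consigned goods → Secondhand Dealer Permit not required.
10. closes 8:00 PM, at/before 10:00 PM → Operating Certificate required.
11. floor area 10,400 square feet ≤ 13,000 square feet → Standard Permit not required.
12. revenue $1,725,000 ≤ $2,850,000 → Small Business Authorization required.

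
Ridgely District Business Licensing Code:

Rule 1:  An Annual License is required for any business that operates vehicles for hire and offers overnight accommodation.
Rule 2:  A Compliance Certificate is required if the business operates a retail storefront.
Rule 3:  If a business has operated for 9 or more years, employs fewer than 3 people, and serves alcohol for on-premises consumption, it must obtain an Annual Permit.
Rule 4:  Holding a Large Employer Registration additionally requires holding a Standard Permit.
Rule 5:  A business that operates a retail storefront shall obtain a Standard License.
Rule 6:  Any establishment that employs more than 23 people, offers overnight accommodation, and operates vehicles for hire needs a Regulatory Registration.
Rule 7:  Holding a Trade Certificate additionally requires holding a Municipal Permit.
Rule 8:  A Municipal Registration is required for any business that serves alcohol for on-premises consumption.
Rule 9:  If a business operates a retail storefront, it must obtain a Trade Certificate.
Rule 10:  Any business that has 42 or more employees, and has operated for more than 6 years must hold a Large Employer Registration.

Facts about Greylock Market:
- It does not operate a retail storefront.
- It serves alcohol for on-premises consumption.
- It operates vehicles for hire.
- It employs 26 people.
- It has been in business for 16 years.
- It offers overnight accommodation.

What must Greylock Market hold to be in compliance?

Rule 1: operates vehicles for hire; offers overnight accommodation → Annual License required.
Rule 2: does not operate a retail storefront → Compliance Certificate not required.
Rule 3: years in business 16 ≥ 9; employees 26 ≥ 3; serves alcohol for on-premises consumption → Annual Permit not required.
Rule 4: Large Employer Registration is not required → no effect.
Rule 5: does not operate a retail storefront → Standard License not required.
Rule 6: employees 26 > 23; offers overnight accommodation; operates vehicles for hire → Regulatory Registration required.
Rule 7: Trade Certificate is not required → no effect.
Rule 8: serves alcohol for on-premises consumption → Municipal Registration required.
Rule 9: does not operate a retail storefront → Trade Certificate not required.
Rule 10: employees 26 < 42; years in business 16 > 6 → Large Employer Registration not required.

Annual License, Municipal Registration, Regulatory Registration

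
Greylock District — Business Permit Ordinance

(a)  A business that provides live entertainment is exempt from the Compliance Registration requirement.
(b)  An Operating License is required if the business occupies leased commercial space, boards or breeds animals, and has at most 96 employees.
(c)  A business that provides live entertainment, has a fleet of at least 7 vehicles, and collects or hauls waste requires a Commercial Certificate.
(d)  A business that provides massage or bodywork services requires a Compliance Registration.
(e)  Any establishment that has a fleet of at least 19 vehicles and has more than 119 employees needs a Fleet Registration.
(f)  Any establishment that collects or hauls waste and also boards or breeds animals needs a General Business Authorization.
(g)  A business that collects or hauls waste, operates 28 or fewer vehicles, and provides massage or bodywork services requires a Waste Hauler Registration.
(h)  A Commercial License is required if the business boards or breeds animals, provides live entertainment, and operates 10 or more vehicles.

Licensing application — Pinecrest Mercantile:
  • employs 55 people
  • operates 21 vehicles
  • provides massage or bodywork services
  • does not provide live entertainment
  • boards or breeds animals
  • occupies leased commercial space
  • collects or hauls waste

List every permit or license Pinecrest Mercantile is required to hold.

Compliance Registration, General Business Authorization, Operating License, Waste Hauler Registration

(a) does not provide live entertainment → Compliance Registration exemption does not apply.
(b) occupies leased commercial space; boards or breeds animals; employees 55 ≤ 96 → Operating License required.
(c) does not provide live entertainment; vehicles 21 ≥ 7; collects or hauls waste → Commercial Certificate not required.
(d) provides massage or bodywork services → Compliance Registration required.
(e) vehicles 21 ≥ 19; employees 55 ≤ 119 → Fleet Registration not required.
(f) collects or hauls waste; boards or breeds animals → General Business Authorization required.
(g) collects or hauls waste; vehicles 21 ≤ 28; provides massage or bodywork services → Waste Hauler Registration required.
(h) boards or breeds animals; does not provide live entertainment; vehicles 21 ≥ 10 → Commercial License not required.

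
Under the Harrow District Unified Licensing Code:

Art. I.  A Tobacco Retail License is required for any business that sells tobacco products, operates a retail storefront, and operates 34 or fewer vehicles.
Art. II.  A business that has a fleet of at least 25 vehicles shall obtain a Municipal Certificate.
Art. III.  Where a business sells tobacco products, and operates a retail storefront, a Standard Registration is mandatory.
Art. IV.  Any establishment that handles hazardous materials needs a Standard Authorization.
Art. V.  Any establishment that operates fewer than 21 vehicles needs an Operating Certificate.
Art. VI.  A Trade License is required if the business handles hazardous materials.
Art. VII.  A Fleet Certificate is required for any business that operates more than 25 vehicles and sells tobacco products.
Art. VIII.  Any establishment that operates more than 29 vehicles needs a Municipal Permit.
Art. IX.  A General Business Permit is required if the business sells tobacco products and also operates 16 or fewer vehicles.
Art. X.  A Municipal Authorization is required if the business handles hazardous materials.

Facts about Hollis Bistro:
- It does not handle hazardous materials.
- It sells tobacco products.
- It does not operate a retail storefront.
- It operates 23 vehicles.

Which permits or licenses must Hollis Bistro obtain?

None

Art. I. sells tobacco products; does not operate a retail storefront; vehicles 23 ≤ 34 → Tobacco Retail License not required.
Art. II. vehicles 23 < 25 → Municipal Certificate not required.
Art. III. sells tobacco products; does not operate a retail storefront → Standard Registration not required.
Art. IV. does not handle hazardous materials → Standard Authorization not required.
Art. V. vehicles 23 ≥ 21 → Operating Certificate not required.
Art. VI. does not handle hazardous materials → Trade License not required.
Art. VII. vehicles 23 ≤ 25; sells tobacco products → Fleet Certificate not required.
Art. VIII. vehicles 23 ≤ 29 → Municipal Permit not required.
Art. IX. sells tobacco products; vehicles 23 > 16 → General Business Permit not required.
Art. X. does not handle hazardous materials → Municipal Authorization not required.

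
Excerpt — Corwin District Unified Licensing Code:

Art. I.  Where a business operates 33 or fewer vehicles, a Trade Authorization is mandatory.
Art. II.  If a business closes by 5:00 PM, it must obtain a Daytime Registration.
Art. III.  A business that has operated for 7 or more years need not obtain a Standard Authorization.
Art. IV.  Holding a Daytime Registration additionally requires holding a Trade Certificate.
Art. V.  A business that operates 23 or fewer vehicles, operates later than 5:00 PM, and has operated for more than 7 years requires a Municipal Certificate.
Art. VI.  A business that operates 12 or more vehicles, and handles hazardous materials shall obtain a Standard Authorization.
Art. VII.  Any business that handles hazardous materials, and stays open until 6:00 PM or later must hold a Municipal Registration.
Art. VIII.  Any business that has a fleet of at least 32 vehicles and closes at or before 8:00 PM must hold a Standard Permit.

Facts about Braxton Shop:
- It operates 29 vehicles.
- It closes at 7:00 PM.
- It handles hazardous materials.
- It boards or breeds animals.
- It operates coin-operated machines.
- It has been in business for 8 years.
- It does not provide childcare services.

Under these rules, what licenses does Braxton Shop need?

Art. I. vehicles 29 ≤ 33 → Trade Authorization required.
Art. II. closes 7:00 PM, after 5:00 PM → Daytime Registration not required.
Art. III. years in business 8 ≥ 7 → exempt from Standard Authorization.
Art. IV. Daytime Registration is not required → no effect.
Art. V. vehicles 29 > 23; closes 7:00 PM, after 5:00 PM; years in business 8 > 7 → Municipal Certificate not required.
Art. VI. vehicles 29 ≥ 12; handles hazardous materials → Standard Authorization required.
Art. VII. handles hazardous materials; closes 7:00 PM, after 6:00 PM → Municipal Registration required.
Art. VIII. vehicles 29 < 32; closes 7:00 PM, at/before 8:00 PM → Standard Permit not required.

Municipal Registration, Trade Authorization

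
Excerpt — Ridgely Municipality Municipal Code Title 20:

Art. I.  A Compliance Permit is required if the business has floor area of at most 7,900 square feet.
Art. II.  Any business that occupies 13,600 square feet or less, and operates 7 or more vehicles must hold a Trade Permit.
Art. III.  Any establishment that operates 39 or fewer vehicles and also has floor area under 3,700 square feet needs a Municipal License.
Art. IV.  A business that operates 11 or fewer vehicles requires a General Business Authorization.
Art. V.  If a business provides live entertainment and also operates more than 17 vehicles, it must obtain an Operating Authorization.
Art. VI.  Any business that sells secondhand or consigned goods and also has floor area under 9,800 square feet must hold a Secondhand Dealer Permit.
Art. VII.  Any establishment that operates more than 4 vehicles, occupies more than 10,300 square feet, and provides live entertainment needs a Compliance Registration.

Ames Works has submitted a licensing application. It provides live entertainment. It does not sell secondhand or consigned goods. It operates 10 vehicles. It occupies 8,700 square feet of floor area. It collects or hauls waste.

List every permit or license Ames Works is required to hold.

Art. I. floor area 8,700 square feet > 7,900 square feet → Compliance Permit not required.
Art. II. floor area 8,700 square feet ≤ 13,600 square feet; vehicles 10 ≥ 7 → Trade Permit required.
Art. III. vehicles 10 ≤ 39; floor area 8,700 square feet ≥ 3,700 square feet → Municipal License not required.
Art. IV. vehicles 10 ≤ 11 → General Business Authorization required.
Art. V. provides live entertainment; vehicles 10 ≤ 17 → Operating Authorization not required.
Art. VI. does not sell secondhand or consigned goods; floor area 8,700 square feet < 9,800 square feet → Secondhand Dealer Permit not required.
Art. VII. vehicles 10 > 4; floor area 8,700 square feet ≤ 10,300 square feet; provides live entertainment → Compliance Registration not required.

General Business Authorization, Trade Permit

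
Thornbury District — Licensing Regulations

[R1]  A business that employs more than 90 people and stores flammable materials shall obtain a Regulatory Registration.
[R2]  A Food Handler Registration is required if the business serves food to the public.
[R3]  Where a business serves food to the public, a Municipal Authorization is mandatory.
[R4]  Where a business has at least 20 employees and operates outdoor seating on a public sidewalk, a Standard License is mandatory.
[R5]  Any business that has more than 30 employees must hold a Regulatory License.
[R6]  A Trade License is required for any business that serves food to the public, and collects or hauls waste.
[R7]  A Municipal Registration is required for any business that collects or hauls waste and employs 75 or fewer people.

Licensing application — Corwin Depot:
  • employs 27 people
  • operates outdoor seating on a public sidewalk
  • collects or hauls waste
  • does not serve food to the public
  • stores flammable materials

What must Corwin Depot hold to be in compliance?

Municipal Registration, Standard License

[R1] employees 27 ≤ 90; stores flammable materials → Regulatory Registration not required.
[R2] does not serve food to the public → Food Handler Registration not required.
[R3] does not serve food to the public → Municipal Authorization not required.
[R4] employees 27 ≥ 20; operates outdoor seating on a public sidewalk → Standard License required.
[R5] employees 27 ≤ 30 → Regulatory License not required.
[R6] does not serve food to the public; collects or hauls waste → Trade License not required.
[R7] collects or hauls waste; employees 27 ≤ 75 → Municipal Registration required.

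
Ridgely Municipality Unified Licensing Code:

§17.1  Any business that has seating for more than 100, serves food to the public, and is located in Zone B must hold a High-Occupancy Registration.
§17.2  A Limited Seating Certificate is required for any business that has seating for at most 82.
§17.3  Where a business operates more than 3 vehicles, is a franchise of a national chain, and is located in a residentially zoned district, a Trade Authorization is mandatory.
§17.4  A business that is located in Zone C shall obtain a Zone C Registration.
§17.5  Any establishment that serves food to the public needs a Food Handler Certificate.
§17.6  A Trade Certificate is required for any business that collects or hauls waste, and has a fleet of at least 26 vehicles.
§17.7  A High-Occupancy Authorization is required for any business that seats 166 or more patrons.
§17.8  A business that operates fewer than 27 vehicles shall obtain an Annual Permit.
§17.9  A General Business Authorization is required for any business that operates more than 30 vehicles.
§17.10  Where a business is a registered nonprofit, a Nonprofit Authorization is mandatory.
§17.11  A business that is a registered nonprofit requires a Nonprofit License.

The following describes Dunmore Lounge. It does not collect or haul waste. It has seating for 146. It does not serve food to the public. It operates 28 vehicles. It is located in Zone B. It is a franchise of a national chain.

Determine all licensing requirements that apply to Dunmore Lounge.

None

§17.1 seating 146 > 100; does not serve food to the public; is located in Zone B → High-Occupancy Registration not required.
§17.2 seating 146 > 82 → Limited Seating Certificate not required.
§17.3 vehicles 28 > 3; is a franchise of a national chain; is located in Zone B (not: is located in a residentially zoned district) → Trade Authorization not required.
§17.4 is located in Zone B (not: is located in Zone C) → Zone C Registration not required.
§17.5 does not serve food to the public → Food Handler Certificate not required.
§17.6 does not collect or haul waste; vehicles 28 ≥ 26 → Trade Certificate not required.
§17.7 seating 146 < 166 → High-Occupancy Authorization not required.
§17.8 vehicles 28 ≥ 27 → Annual Permit not required.
§17.9 vehicles 28 ≤ 30 → General Business Authorization not required.
§17.10 is a franchise of a national chain (not: is a registered nonprofit) → Nonprofit Authorization not required.
§17.11 is a franchise of a national chain (not: is a registered nonprofit) → Nonprofit License not required.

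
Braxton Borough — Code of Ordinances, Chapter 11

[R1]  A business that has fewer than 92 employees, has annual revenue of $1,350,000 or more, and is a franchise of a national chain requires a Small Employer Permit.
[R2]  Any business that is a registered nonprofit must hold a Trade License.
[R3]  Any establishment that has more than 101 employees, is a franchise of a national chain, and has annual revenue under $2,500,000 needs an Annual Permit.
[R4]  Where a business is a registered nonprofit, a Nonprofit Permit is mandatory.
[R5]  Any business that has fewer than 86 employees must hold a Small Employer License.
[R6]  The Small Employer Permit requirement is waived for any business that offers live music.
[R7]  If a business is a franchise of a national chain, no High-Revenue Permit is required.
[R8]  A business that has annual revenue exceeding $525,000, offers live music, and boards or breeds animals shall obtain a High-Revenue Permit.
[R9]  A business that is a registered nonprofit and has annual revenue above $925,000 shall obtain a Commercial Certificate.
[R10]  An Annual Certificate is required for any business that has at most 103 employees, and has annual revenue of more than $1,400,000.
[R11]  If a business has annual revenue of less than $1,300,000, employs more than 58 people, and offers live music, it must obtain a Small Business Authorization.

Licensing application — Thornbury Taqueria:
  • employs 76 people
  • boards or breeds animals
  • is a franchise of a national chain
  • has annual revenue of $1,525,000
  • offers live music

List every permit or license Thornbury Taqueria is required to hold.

Annual Certificate, Small Employer License

[R1] employees 76 < 92; revenue $1,525,000 ≥ $1,350,000; is a franchise of a national chain → Small Employer Permit required.
[R2] is a franchise of a national chain (not: is a registered nonprofit) → Trade License not required.
[R3] employees 76 ≤ 101; is a franchise of a national chain; revenue $1,525,000 < $2,500,000 → Annual Permit not required.
[R4] is a franchise of a national chain (not: is a registered nonprofit) → Nonprofit Permit not required.
[R5] employees 76 < 86 → Small Employer License required.
[R6] offers live music → exempt from Small Employer Permit.
[R7] is a franchise of a national chain → exempt from High-Revenue Permit.
[R8] revenue $1,525,000 > $525,000; offers live music; boards or breeds animals → High-Revenue Permit required.
[R9] is a franchise of a national chain (not: is a registered nonprofit); revenue $1,525,000 > $925,000 → Commercial Certificate not required.
[R10] employees 76 ≤ 103; revenue $1,525,000 > $1,400,000 → Annual Certificate required.
[R11] revenue $1,525,000 ≥ $1,300,000; employees 76 > 58; offers live music → Small Business Authorization not required.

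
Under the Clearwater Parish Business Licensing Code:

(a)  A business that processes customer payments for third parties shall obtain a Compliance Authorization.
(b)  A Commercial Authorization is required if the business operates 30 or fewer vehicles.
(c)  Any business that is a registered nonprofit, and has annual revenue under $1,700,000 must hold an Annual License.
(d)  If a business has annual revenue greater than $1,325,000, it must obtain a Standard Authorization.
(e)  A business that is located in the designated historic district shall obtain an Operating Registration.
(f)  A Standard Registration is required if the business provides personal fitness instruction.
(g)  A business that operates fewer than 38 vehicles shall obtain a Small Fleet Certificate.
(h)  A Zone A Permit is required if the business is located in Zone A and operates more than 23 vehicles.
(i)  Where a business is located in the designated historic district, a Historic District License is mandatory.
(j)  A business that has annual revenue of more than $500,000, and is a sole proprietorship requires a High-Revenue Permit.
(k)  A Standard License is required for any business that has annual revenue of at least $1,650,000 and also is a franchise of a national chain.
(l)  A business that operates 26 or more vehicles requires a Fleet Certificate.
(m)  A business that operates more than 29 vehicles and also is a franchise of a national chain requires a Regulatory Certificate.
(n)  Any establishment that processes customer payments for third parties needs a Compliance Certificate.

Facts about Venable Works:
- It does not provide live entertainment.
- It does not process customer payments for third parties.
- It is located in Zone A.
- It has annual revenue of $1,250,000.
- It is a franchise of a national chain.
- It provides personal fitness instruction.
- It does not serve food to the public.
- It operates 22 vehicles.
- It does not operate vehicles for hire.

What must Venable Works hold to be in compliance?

(a) does not process customer payments for third parties → Compliance Authorization not required.
(b) vehicles 22 ≤ 30 → Commercial Authorization required.
(c) is a franchise of a national chain (not: is a registered nonprofit); revenue $1,250,000 < $1,700,000 → Annual License not required.
(d) revenue $1,250,000 ≤ $1,325,000 → Standard Authorization not required.
(e) is located in Zone A (not: is located in the designated historic district) → Operating Registration not required.
(f) provides personal fitness instruction → Standard Registration required.
(g) vehicles 22 < 38 → Small Fleet Certificate required.
(h) is located in Zone A; vehicles 22 ≤ 23 → Zone A Permit not required.
(i) is located in Zone A (not: is located in the designated historic district) → Historic District License not required.
(j) revenue $1,250,000 > $500,000; is a franchise of a national chain (not: is a sole proprietorship) → High-Revenue Permit not required.
(k) revenue $1,250,000 < $1,650,000; is a franchise of a national chain → Standard License not required.
(l) vehicles 22 < 26 → Fleet Certificate not required.
(m) vehicles 22 ≤ 29; is a franchise of a national chain → Regulatory Certificate not required.
(n) does not process customer payments for third parties → Compliance Certificate not required.

Commercial Authorization, Small Fleet Certificate, Standard Registration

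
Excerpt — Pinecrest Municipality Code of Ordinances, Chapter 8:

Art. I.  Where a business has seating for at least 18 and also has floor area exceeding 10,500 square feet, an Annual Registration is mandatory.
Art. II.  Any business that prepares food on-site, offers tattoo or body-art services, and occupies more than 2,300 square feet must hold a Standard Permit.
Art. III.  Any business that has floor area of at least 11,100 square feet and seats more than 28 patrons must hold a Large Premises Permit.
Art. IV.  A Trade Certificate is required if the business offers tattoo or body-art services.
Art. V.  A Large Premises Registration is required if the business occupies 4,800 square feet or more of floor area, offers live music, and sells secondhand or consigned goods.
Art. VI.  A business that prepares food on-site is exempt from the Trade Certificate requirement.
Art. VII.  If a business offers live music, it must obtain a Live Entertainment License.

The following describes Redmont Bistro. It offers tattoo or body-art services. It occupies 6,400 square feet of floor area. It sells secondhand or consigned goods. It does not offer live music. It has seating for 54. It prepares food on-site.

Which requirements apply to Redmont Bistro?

Standard Permit

Art. I. seating 54 ≥ 18; floor area 6,400 square feet ≤ 10,500 square feet → Annual Registration not required.
Art. II. prepares food on-site; offers tattoo or body-art services; floor area 6,400 square feet > 2,300 square feet → Standard Permit required.
Art. III. floor area 6,400 square feet < 11,100 square feet; seating 54 > 28 → Large Premises Permit not required.
Art. IV. offers tattoo or body-art services → Trade Certificate required.
Art. V. floor area 6,400 square feet ≥ 4,800 square feet; does not offer live music; sells secondhand or consigned goods → Large Premises Registration not required.
Art. VI. prepares food on-site → exempt from Trade Certificate.
Art. VII. does not offer live music → Live Entertainment License not required.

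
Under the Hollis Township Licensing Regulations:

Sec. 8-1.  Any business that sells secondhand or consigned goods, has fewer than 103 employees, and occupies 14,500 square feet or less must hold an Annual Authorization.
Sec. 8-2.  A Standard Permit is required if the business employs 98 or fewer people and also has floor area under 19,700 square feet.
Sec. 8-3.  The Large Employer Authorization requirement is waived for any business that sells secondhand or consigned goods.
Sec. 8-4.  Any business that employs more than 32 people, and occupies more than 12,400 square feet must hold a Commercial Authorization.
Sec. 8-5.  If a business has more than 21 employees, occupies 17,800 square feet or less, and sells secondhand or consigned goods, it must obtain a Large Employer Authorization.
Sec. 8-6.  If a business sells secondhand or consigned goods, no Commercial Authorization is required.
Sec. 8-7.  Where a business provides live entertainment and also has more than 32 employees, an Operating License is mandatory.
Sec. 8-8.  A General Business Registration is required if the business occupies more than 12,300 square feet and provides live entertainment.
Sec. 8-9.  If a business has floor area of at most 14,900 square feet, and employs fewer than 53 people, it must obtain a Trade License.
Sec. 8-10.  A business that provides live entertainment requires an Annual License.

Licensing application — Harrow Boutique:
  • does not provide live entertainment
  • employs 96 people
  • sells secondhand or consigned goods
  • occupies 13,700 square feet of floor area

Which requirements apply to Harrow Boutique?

Annual Authorization, Standard Permit

Sec. 8-1. sells secondhand or consigned goods; employees 96 < 103; floor area 13,700 square feet ≤ 14,500 square feet → Annual Authorization required.
Sec. 8-2. employees 96 ≤ 98; floor area 13,700 square feet < 19,700 square feet → Standard Permit required.
Sec. 8-3. sells secondhand or consigned goods → exempt from Large Employer Authorization.
Sec. 8-4. employees 96 > 32; floor area 13,700 square feet > 12,400 square feet → Commercial Authorization required.
Sec. 8-5. employees 96 > 21; floor area 13,700 square feet ≤ 17,800 square feet; sells secondhand or consigned goods → Large Employer Authorization required.
Sec. 8-6. sells secondhand or consigned goods → exempt from Commercial Authorization.
Sec. 8-7. does not provide live entertainment; employees 96 > 32 → Operating License not required.
Sec. 8-8. floor area 13,700 square feet > 12,300 square feet; does not provide live entertainment → General Business Registration not required.
Sec. 8-9. floor area 13,700 square feet ≤ 14,900 square feet; employees 96 ≥ 53 → Trade License not required.
Sec. 8-10. does not provide live entertainment → Annual License not required.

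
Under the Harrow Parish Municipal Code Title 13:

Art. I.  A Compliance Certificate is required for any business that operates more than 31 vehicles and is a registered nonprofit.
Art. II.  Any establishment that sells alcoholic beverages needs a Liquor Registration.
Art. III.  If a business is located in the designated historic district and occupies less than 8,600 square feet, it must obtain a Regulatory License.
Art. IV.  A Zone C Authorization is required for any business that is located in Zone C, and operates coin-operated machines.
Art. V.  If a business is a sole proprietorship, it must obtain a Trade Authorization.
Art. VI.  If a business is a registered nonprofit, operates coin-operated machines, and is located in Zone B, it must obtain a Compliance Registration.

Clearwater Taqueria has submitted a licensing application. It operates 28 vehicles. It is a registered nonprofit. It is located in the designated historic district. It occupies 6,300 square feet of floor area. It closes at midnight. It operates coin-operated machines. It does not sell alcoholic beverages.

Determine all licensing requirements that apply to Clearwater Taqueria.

Regulatory License

Art. I. vehicles 28 ≤ 31; is a registered nonprofit → Compliance Certificate not required.
Art. II. does not sell alcoholic beverages → Liquor Registration not required.
Art. III. is located in the designated historic district; floor area 6,300 square feet < 8,600 square feet → Regulatory License required.
Art. IV. is located in the designated historic district (not: is located in Zone C); operates coin-operated machines → Zone C Authorization not required.
Art. V. is a registered nonprofit (not: is a sole proprietorship) → Trade Authorization not required.
Art. VI. is a registered nonprofit; operates coin-operated machines; is located in the designated historic district (not: is located in Zone B) → Compliance Registration not required.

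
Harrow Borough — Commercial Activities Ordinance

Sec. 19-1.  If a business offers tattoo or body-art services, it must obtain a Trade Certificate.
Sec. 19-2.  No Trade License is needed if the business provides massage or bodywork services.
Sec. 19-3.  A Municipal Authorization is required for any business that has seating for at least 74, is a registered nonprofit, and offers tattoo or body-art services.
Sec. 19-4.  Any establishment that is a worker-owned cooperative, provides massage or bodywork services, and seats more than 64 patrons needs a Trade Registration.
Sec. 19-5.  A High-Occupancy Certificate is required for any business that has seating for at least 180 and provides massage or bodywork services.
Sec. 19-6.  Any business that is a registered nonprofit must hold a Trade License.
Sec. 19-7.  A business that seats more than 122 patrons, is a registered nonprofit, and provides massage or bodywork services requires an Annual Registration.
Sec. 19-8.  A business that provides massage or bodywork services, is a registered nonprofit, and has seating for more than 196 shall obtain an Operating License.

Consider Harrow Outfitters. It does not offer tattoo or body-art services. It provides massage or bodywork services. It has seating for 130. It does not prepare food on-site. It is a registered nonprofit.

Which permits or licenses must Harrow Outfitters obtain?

Annual Registration

Sec. 19-1. does not offer tattoo or body-art services → Trade Certificate not required.
Sec. 19-2. provides massage or bodywork services → exempt from Trade License.
Sec. 19-3. seating 130 ≥ 74; is a registered nonprofit; does not offer tattoo or body-art services → Municipal Authorization not required.
Sec. 19-4. is a registered nonprofit (not: is a worker-owned cooperative); provides massage or bodywork services; seating 130 > 64 → Trade Registration not required.
Sec. 19-5. seating 130 < 180; provides massage or bodywork services → High-Occupancy Certificate not required.
Sec. 19-6. is a registered nonprofit → Trade License required.
Sec. 19-7. seating 130 > 122; is a registered nonprofit; provides massage or bodywork services → Annual Registration required.
Sec. 19-8. provides massage or bodywork services; is a registered nonprofit; seating 130 ≤ 196 → Operating License not required.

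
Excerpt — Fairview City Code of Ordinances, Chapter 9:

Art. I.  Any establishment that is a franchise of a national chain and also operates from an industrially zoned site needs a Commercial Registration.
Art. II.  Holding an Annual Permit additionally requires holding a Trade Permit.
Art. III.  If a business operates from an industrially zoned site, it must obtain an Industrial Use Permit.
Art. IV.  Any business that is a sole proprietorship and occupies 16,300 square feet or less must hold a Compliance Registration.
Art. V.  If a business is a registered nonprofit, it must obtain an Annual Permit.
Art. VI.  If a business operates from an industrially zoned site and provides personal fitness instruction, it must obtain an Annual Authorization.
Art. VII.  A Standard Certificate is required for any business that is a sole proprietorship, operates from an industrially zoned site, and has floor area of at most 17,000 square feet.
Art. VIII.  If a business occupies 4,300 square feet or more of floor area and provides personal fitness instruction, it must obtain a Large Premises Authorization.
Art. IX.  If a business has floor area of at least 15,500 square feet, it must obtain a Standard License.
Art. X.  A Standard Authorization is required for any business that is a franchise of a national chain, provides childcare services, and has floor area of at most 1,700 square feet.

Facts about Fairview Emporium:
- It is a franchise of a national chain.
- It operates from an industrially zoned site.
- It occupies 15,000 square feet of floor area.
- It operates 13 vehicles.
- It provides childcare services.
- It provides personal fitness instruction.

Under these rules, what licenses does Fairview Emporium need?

Annual Authorization, Commercial Registration, Industrial Use Permit, Large Premises Authorization

Art. I. is a franchise of a national chain; operates from an industrially zoned site → Commercial Registration required.
Art. II. Annual Permit is not required → no effect.
Art. III. operates from an industrially zoned site → Industrial Use Permit required.
Art. IV. is a franchise of a national chain (not: is a sole proprietorship); floor area 15,000 square feet ≤ 16,300 square feet → Compliance Registration not required.
Art. V. is a franchise of a national chain (not: is a registered nonprofit) → Annual Permit not required.
Art. VI. operates from an industrially zoned site; provides personal fitness instruction → Annual Authorization required.
Art. VII. is a franchise of a national chain (not: is a sole proprietorship); operates from an industrially zoned site; floor area 15,000 square feet ≤ 17,000 square feet → Standard Certificate not required.
Art. VIII. floor area 15,000 square feet ≥ 4,300 square feet; provides personal fitness instruction → Large Premises Authorization required.
Art. IX. floor area 15,000 square feet < 15,500 square feet → Standard License not required.
Art. X. is a franchise of a national chain; provides childcare services; floor area 15,000 square feet > 1,700 square feet → Standard Authorization not required.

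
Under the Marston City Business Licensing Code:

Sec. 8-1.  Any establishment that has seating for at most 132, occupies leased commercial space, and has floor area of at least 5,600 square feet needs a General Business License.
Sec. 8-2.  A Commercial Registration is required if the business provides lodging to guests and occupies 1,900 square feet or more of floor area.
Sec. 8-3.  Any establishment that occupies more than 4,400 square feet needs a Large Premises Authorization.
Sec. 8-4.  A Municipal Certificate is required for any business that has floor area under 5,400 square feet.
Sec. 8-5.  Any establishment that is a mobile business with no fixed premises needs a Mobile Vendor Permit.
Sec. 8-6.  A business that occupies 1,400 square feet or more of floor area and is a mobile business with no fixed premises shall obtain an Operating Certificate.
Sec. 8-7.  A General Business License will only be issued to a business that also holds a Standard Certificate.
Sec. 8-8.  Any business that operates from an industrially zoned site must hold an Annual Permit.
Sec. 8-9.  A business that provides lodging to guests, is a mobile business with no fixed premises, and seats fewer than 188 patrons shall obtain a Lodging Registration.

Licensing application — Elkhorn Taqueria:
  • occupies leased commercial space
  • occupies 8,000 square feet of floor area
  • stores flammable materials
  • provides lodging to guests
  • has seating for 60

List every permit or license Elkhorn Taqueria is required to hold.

Sec. 8-1. seating 60 ≤ 132; occupies leased commercial space; floor area 8,000 square feet ≥ 5,600 square feet → General Business License required.
Sec. 8-2. provides lodging to guests; floor area 8,000 square feet ≥ 1,900 square feet → Commercial Registration required.
Sec. 8-3. floor area 8,000 square feet > 4,400 square feet → Large Premises Authorization required.
Sec. 8-4. floor area 8,000 square feet ≥ 5,400 square feet → Municipal Certificate not required.
Sec. 8-5. occupies leased commercial space (not: is a mobile business with no fixed premises) → Mobile Vendor Permit not required.
Sec. 8-6. floor area 8,000 square feet ≥ 1,400 square feet; occupies leased commercial space (not: is a mobile business with no fixed premises) → Operating Certificate not required.
Sec. 8-7. General Business License is required → Standard Certificate also required.
Sec. 8-8. occupies leased commercial space (not: operates from an industrially zoned site) → Annual Permit not required.
Sec. 8-9. provides lodging to guests; occupies leased commercial space (not: is a mobile business with no fixed premises); seating 60 < 188 → Lodging Registration not required.

Commercial Registration, General Business License, Large Premises Authorization, Standard Certificate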